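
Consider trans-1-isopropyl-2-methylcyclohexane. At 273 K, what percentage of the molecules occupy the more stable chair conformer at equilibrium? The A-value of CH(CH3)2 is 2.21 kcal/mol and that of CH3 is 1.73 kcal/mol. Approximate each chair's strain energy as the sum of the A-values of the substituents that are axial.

C1 and C2 have opposite parity, so for the trans isomer the two substituents are e,e in one chair and a,a in the other.
Chair I (isopropyl axial, methyl axial): E = 3.94 kcal/mol; chair II (isopropyl equatorial, methyl equatorial): E = 0.00 kcal/mol.
ΔG = 3.94 kcal/mol between the two chairs.
K = exp(ΔG/RT) with R = 1.987×10⁻³ kcal mol⁻¹ K⁻¹ and T = 273 K gives K ≈ 1.43e+03.
Fraction in the lower-energy chair = K/(K+1) = 99.9%.

99.9%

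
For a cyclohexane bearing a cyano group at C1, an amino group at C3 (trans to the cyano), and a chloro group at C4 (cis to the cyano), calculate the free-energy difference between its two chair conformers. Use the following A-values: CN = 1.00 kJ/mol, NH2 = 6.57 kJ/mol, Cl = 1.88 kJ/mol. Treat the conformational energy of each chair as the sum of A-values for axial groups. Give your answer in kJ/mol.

Chair I (cyano axial, amino equatorial, chloro equatorial): E = 1.00 kJ/mol.
Chair II (cyano equatorial, amino axial, chloro axial): E = 8.45 kJ/mol.
ΔE = 8.45 − 1.00 = 7.45 kJ/mol; chair I is more stable.

7.45 kJ/mol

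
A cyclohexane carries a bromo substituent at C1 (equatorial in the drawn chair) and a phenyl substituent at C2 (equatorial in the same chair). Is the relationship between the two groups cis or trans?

trans

C1 and C2 have opposite parity, so their axial bonds point in opposite directions.
With opposite-parity carbons, two substituents on the same face are one axial and one equatorial; opposite faces give both axial or both equatorial.
Here the groups are equatorial/equatorial → opposite face → trans.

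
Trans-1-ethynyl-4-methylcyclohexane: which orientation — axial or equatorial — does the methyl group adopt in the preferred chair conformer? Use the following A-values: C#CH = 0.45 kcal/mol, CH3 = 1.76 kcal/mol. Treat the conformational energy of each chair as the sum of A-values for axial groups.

C1 and C4 have opposite parity, so for the trans isomer the two substituents are e,e in one chair and a,a in the other.
Chair I (ethynyl axial, methyl axial): E = 2.21 kcal/mol.
Chair II (ethynyl equatorial, methyl equatorial): E = 0.00 kcal/mol.
Chair II is the more stable (lower-energy) conformer, and in that chair the methyl group is equatorial.

equatorial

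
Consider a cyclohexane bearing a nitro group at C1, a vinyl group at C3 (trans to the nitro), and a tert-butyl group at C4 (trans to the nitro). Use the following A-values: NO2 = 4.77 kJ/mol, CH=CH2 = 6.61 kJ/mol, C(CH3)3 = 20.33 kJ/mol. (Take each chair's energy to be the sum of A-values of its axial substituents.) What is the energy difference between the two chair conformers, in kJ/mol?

Chair I (nitro axial, vinyl equatorial, tert-butyl axial): E = 25.10 kJ/mol.
Chair II (nitro equatorial, vinyl axial, tert-butyl equatorial): E = 6.61 kJ/mol.
ΔE = 25.10 − 6.61 = 18.49 kJ/mol; chair II is more stable.

18.49 kJ/mol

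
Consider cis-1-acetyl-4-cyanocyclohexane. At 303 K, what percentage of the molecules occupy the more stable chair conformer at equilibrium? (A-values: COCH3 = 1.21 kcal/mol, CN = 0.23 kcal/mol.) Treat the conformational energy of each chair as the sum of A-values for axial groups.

83.6%

C1 and C4 have opposite parity, so for the cis isomer the two substituents are one axial and one equatorial in each chair.
Chair I (acetyl axial, cyano equatorial): E = 1.21 kcal/mol; chair II (acetyl equatorial, cyano axial): E = 0.23 kcal/mol.
ΔG = 0.98 kcal/mol between the two chairs.
K = exp(ΔG/RT) with R = 1.987×10⁻³ kcal mol⁻¹ K⁻¹ and T = 303 K gives K ≈ 5.09.
Fraction in the lower-energy chair = K/(K+1) = 83.6%.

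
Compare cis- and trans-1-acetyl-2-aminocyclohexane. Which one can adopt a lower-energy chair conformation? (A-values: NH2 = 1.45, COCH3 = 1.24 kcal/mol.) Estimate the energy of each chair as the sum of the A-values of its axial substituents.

trans

At 1,2 positions (parity opposite): cis → (a,e or e,a); trans → (e,e or a,a).
Best chair for cis: E = 1.24 kcal/mol; best chair for trans: E = 0.00 kcal/mol.
The trans isomer is lower by 1.24 kcal/mol.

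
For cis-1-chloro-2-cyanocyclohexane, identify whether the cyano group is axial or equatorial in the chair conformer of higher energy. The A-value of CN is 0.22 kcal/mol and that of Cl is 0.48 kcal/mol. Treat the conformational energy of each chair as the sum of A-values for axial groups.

equatorial

C1 and C2 have opposite parity, so for the cis isomer the two substituents are one axial and one equatorial in each chair.
Chair I (cyano axial, chloro equatorial): E = 0.22 kcal/mol.
Chair II (cyano equatorial, chloro axial): E = 0.48 kcal/mol.
Chair II is the less stable (higher-energy) conformer, and in that chair the cyano group is equatorial.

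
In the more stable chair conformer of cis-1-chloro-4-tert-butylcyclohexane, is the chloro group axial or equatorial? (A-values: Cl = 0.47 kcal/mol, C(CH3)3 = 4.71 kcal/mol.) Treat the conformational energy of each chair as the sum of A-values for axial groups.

axial

C1 and C4 have opposite parity, so for the cis isomer the two substituents are one axial and one equatorial in each chair.
Chair I (chloro axial, tert-butyl equatorial): E = 0.47 kcal/mol.
Chair II (chloro equatorial, tert-butyl axial): E = 4.71 kcal/mol.
Chair I is the more stable (lower-energy) conformer, and in that chair the chloro group is axial.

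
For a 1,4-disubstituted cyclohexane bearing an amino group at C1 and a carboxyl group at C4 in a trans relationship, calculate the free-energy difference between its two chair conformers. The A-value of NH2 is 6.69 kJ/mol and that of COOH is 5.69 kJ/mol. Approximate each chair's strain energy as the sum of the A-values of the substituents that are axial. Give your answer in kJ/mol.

12.38 kJ/mol

C1 and C4 have opposite parity, so for the trans isomer the two substituents are e,e in one chair and a,a in the other.
Chair I (amino axial, carboxyl axial): E = 12.38 kJ/mol.
Chair II (amino equatorial, carboxyl equatorial): E = 0.00 kJ/mol.
ΔE = 12.38 − 0.00 = 12.38 kJ/mol; chair II is more stable.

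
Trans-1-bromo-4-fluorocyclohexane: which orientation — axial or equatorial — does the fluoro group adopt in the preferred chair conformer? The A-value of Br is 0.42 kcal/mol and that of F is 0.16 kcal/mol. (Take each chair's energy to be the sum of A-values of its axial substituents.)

equatorial

C1 and C4 have opposite parity, so for the trans isomer the two substituents are e,e in one chair and a,a in the other.
Chair I (bromo axial, fluoro axial): E = 0.58 kcal/mol.
Chair II (bromo equatorial, fluoro equatorial): E = 0.00 kcal/mol.
Chair II is the more stable (lower-energy) conformer, and in that chair the fluoro group is equatorial.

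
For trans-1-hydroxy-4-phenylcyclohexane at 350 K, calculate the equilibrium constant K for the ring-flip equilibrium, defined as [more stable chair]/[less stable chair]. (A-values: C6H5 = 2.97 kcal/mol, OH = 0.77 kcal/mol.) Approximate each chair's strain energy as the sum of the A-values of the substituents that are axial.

K ≈ 217

C1 and C4 have opposite parity, so for the trans isomer the two substituents are e,e in one chair and a,a in the other.
Chair I (phenyl axial, hydroxyl axial): E = 3.74 kcal/mol; chair II (phenyl equatorial, hydroxyl equatorial): E = 0.00 kcal/mol.
ΔG = 3.74 kcal/mol between the two chairs.
K = exp(ΔG/RT) with R = 1.987×10⁻³ kcal mol⁻¹ K⁻¹ and T = 350 K gives K ≈ 217.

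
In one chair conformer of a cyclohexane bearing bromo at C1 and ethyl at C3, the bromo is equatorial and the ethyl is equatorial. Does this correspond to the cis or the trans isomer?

C1 and C3 have the same parity, so their axial bonds point in the same direction.
With same-parity carbons, two substituents on the same face are both axial or both equatorial; opposite faces give one of each.
Here the groups are equatorial/equatorial → same face → cis.

cis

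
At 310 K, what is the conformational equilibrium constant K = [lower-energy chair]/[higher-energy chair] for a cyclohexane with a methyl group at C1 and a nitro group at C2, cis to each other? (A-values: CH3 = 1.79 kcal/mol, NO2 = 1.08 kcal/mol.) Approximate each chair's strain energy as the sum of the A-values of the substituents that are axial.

K ≈ 3.17

C1 and C2 have opposite parity, so for the cis isomer the two substituents are one axial and one equatorial in each chair.
Chair I (methyl axial, nitro equatorial): E = 1.79 kcal/mol; chair II (methyl equatorial, nitro axial): E = 1.08 kcal/mol.
ΔG = 0.71 kcal/mol between the two chairs.
K = exp(ΔG/RT) with R = 1.987×10⁻³ kcal mol⁻¹ K⁻¹ and T = 310 K gives K ≈ 3.17.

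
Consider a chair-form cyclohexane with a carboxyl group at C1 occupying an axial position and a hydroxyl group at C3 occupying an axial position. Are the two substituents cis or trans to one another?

C1 and C3 have the same parity, so their axial bonds point in the same direction.
With same-parity carbons, two substituents on the same face are both axial or both equatorial; opposite faces give one of each.
Here the groups are axial/axial → same face → cis.

cis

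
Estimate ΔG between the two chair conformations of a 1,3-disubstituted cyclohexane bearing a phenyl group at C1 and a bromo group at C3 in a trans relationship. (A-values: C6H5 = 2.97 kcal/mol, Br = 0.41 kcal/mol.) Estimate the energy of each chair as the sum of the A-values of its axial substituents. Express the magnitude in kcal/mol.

C1 and C3 have the same parity, so for the trans isomer the two substituents are one axial and one equatorial in each chair.
Chair I (phenyl axial, bromo equatorial): E = 2.97 kcal/mol.
Chair II (phenyl equatorial, bromo axial): E = 0.41 kcal/mol.
ΔE = 2.97 − 0.41 = 2.56 kcal/mol; chair II is more stable.

2.56 kcal/mol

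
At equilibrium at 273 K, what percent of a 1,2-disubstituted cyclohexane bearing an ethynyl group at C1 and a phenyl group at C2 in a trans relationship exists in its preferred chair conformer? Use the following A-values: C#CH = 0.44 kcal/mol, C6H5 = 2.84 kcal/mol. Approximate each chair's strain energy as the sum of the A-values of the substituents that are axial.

C1 and C2 have opposite parity, so for the trans isomer the two substituents are e,e in one chair and a,a in the other.
Chair I (ethynyl axial, phenyl axial): E = 3.28 kcal/mol; chair II (ethynyl equatorial, phenyl equatorial): E = 0.00 kcal/mol.
ΔG = 3.28 kcal/mol between the two chairs.
K = exp(ΔG/RT) with R = 1.987×10⁻³ kcal mol⁻¹ K⁻¹ and T = 273 K gives K ≈ 423.
Fraction in the lower-energy chair = K/(K+1) = 99.8%.

99.8%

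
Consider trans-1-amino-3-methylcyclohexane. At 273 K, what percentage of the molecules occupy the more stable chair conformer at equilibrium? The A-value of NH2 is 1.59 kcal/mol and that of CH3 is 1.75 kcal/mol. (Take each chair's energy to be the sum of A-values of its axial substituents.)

57.3%

C1 and C3 have the same parity, so for the trans isomer the two substituents are one axial and one equatorial in each chair.
Chair I (amino axial, methyl equatorial): E = 1.59 kcal/mol; chair II (amino equatorial, methyl axial): E = 1.75 kcal/mol.
ΔG = 0.16 kcal/mol between the two chairs.
K = exp(ΔG/RT) with R = 1.987×10⁻³ kcal mol⁻¹ K⁻¹ and T = 273 K gives K ≈ 1.34.
Fraction in the lower-energy chair = K/(K+1) = 57.3%.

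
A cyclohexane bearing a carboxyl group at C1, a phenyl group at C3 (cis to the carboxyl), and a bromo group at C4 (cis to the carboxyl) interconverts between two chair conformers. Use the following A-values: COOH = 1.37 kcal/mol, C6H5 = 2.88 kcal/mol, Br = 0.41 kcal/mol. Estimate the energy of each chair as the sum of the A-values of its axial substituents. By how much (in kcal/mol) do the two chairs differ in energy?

3.84 kcal/mol

Chair I (carboxyl axial, phenyl axial, bromo equatorial): E = 4.25 kcal/mol.
Chair II (carboxyl equatorial, phenyl equatorial, bromo axial): E = 0.41 kcal/mol.
ΔE = 4.25 − 0.41 = 3.84 kcal/mol; chair II is more stable.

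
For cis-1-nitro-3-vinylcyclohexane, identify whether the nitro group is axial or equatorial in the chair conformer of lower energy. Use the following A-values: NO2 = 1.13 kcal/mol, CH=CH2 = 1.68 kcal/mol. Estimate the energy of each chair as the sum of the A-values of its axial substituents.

C1 and C3 have the same parity, so for the cis isomer the two substituents are e,e in one chair and a,a in the other.
Chair I (nitro axial, vinyl axial): E = 2.81 kcal/mol.
Chair II (nitro equatorial, vinyl equatorial): E = 0.00 kcal/mol.
Chair II is the more stable (lower-energy) conformer, and in that chair the nitro group is equatorial.

equatorial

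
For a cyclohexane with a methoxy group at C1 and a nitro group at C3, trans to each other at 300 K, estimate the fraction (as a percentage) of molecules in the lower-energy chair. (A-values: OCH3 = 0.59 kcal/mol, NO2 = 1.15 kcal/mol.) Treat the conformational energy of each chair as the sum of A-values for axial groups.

71.9%

C1 and C3 have the same parity, so for the trans isomer the two substituents are one axial and one equatorial in each chair.
Chair I (methoxy axial, nitro equatorial): E = 0.59 kcal/mol; chair II (methoxy equatorial, nitro axial): E = 1.15 kcal/mol.
ΔG = 0.56 kcal/mol between the two chairs.
K = exp(ΔG/RT) with R = 1.987×10⁻³ kcal mol⁻¹ K⁻¹ and T = 300 K gives K ≈ 2.56.
Fraction in the lower-energy chair = K/(K+1) = 71.9%.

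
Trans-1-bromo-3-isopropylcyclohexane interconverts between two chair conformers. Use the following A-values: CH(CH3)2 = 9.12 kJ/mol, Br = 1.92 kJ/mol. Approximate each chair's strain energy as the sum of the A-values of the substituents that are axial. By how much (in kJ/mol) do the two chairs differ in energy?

7.20 kJ/mol

C1 and C3 have the same parity, so for the trans isomer the two substituents are one axial and one equatorial in each chair.
Chair I (isopropyl axial, bromo equatorial): E = 9.12 kJ/mol.
Chair II (isopropyl equatorial, bromo axial): E = 1.92 kJ/mol.
ΔE = 9.12 − 1.92 = 7.20 kJ/mol; chair II is more stable.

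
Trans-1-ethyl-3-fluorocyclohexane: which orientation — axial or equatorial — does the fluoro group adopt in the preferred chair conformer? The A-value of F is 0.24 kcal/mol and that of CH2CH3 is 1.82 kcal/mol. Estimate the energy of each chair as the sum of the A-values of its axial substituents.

C1 and C3 have the same parity, so for the trans isomer the two substituents are one axial and one equatorial in each chair.
Chair I (fluoro axial, ethyl equatorial): E = 0.24 kcal/mol.
Chair II (fluoro equatorial, ethyl axial): E = 1.82 kcal/mol.
Chair I is the more stable (lower-energy) conformer, and in that chair the fluoro group is axial.

axial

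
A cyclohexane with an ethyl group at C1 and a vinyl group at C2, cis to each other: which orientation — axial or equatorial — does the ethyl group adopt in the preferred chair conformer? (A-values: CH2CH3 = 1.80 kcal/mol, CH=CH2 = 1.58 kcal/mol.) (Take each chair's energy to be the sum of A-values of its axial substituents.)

equatorial

C1 and C2 have opposite parity, so for the cis isomer the two substituents are one axial and one equatorial in each chair.
Chair I (ethyl axial, vinyl equatorial): E = 1.80 kcal/mol.
Chair II (ethyl equatorial, vinyl axial): E = 1.58 kcal/mol.
Chair II is the more stable (lower-energy) conformer, and in that chair the ethyl group is equatorial.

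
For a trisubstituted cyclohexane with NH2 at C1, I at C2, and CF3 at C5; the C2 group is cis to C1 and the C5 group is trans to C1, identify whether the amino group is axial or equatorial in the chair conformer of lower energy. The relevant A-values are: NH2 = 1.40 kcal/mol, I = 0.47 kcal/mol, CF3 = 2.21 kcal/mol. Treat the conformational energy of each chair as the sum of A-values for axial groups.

axial

Chair I (amino axial, iodo equatorial, trifluoromethyl equatorial): E = 1.40 kcal/mol.
Chair II (amino equatorial, iodo axial, trifluoromethyl axial): E = 2.68 kcal/mol.
Chair I is the more stable (lower-energy) conformer, and in that chair the amino group is axial.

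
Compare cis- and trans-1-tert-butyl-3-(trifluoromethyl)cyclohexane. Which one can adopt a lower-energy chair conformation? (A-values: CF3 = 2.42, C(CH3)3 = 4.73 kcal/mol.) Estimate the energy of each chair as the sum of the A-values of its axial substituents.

At 1,3 positions (parity same): cis → (e,e or a,a); trans → (a,e or e,a).
Best chair for cis: E = 0.00 kcal/mol; best chair for trans: E = 2.42 kcal/mol.
The cis isomer is lower by 2.42 kcal/mol.

cis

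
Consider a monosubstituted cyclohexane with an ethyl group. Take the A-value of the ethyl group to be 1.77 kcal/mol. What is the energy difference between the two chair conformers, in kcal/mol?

1.77 kcal/mol

A monosubstituted cyclohexane has one chair with the ethyl group axial (E = A = 1.77 kcal/mol) and one with it equatorial (E = 0).
ΔE = 1.77 − 0 = 1.77 kcal/mol.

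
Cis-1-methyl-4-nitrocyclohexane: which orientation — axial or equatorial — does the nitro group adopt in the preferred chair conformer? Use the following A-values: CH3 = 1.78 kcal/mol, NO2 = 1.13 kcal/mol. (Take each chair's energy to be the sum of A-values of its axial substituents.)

C1 and C4 have opposite parity, so for the cis isomer the two substituents are one axial and one equatorial in each chair.
Chair I (methyl axial, nitro equatorial): E = 1.78 kcal/mol.
Chair II (methyl equatorial, nitro axial): E = 1.13 kcal/mol.
Chair II is the more stable (lower-energy) conformer, and in that chair the nitro group is axial.

axial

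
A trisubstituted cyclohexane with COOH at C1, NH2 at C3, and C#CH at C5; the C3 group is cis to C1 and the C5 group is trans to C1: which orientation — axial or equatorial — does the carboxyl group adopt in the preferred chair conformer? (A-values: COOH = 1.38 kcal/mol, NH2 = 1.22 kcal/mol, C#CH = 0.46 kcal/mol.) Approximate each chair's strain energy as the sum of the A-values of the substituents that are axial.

Chair I (carboxyl axial, amino axial, ethynyl equatorial): E = 2.60 kcal/mol.
Chair II (carboxyl equatorial, amino equatorial, ethynyl axial): E = 0.46 kcal/mol.
Chair II is the more stable (lower-energy) conformer, and in that chair the carboxyl group is equatorial.

equatorial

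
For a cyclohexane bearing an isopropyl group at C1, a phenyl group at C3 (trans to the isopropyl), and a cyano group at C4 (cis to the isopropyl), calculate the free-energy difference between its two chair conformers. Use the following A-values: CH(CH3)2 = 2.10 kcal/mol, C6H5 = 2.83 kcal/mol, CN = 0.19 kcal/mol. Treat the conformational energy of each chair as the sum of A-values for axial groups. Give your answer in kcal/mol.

0.92 kcal/mol

Chair I (isopropyl axial, phenyl equatorial, cyano equatorial): E = 2.10 kcal/mol.
Chair II (isopropyl equatorial, phenyl axial, cyano axial): E = 3.02 kcal/mol.
ΔE = 3.02 − 2.10 = 0.92 kcal/mol; chair I is more stable.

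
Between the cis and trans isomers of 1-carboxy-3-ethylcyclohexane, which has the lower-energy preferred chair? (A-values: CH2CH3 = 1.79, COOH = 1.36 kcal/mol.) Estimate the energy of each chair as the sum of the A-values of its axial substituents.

At 1,3 positions (parity same): cis → (e,e or a,a); trans → (a,e or e,a).
Best chair for cis: E = 0.00 kcal/mol; best chair for trans: E = 1.36 kcal/mol.
The cis isomer is lower by 1.36 kcal/mol.

cis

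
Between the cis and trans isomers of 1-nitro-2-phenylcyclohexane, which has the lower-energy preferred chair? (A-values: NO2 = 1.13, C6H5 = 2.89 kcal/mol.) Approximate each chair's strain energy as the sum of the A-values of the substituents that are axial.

At 1,2 positions (parity opposite): cis → (a,e or e,a); trans → (e,e or a,a).
Best chair for cis: E = 1.13 kcal/mol; best chair for trans: E = 0.00 kcal/mol.
The trans isomer is lower by 1.13 kcal/mol.

trans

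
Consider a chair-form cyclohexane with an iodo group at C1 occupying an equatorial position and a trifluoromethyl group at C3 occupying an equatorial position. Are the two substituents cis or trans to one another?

C1 and C3 have the same parity, so their axial bonds point in the same direction.
With same-parity carbons, two substituents on the same face are both axial or both equatorial; opposite faces give one of each.
Here the groups are equatorial/equatorial → same face → cis.

cis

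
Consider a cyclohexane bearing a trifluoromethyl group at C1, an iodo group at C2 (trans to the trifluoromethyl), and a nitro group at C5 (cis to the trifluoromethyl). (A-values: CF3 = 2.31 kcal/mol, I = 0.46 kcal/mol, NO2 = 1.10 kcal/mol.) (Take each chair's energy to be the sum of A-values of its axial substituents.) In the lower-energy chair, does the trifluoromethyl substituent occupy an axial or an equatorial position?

Chair I (trifluoromethyl axial, iodo axial, nitro axial): E = 3.87 kcal/mol.
Chair II (trifluoromethyl equatorial, iodo equatorial, nitro equatorial): E = 0.00 kcal/mol.
Chair II is the more stable (lower-energy) conformer, and in that chair the trifluoromethyl group is equatorial.

equatorial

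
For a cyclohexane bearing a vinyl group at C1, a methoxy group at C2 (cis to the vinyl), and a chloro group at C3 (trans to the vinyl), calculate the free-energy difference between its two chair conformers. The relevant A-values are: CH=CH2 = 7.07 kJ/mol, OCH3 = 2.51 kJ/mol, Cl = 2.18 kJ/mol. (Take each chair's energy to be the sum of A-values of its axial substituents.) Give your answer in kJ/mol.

2.38 kJ/mol

Chair I (vinyl axial, methoxy equatorial, chloro equatorial): E = 7.07 kJ/mol.
Chair II (vinyl equatorial, methoxy axial, chloro axial): E = 4.69 kJ/mol.
ΔE = 7.07 − 4.69 = 2.38 kJ/mol; chair II is more stable.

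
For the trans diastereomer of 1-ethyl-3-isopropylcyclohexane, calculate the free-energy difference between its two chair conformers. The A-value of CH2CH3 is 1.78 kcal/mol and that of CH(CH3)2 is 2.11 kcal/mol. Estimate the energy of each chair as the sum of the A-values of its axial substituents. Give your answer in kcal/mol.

0.33 kcal/mol

C1 and C3 have the same parity, so for the trans isomer the two substituents are one axial and one equatorial in each chair.
Chair I (ethyl axial, isopropyl equatorial): E = 1.78 kcal/mol.
Chair II (ethyl equatorial, isopropyl axial): E = 2.11 kcal/mol.
ΔE = 2.11 − 1.78 = 0.33 kcal/mol; chair I is more stable.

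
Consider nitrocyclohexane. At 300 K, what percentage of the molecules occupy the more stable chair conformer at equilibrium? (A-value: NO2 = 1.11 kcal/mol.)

One chair has the nitro group axial (E = 1.11 kcal/mol) and the other has it equatorial (E = 0).
ΔG = 1.11 kcal/mol between the two chairs.
K = exp(ΔG/RT) with R = 1.987×10⁻³ kcal mol⁻¹ K⁻¹ and T = 300 K gives K ≈ 6.44.
Fraction in the lower-energy chair = K/(K+1) = 86.6%.

86.6%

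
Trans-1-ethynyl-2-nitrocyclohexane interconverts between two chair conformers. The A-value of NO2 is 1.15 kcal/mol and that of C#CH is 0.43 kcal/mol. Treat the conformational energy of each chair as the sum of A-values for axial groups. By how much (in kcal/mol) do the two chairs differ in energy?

C1 and C2 have opposite parity, so for the trans isomer the two substituents are e,e in one chair and a,a in the other.
Chair I (nitro axial, ethynyl axial): E = 1.58 kcal/mol.
Chair II (nitro equatorial, ethynyl equatorial): E = 0.00 kcal/mol.
ΔE = 1.58 − 0.00 = 1.58 kcal/mol; chair II is more stable.

1.58 kcal/mol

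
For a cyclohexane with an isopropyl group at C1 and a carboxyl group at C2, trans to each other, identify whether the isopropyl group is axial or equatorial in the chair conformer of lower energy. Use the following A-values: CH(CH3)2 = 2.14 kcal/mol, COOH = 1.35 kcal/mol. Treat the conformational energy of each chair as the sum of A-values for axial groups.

equatorial

C1 and C2 have opposite parity, so for the trans isomer the two substituents are e,e in one chair and a,a in the other.
Chair I (isopropyl axial, carboxyl axial): E = 3.49 kcal/mol.
Chair II (isopropyl equatorial, carboxyl equatorial): E = 0.00 kcal/mol.
Chair II is the more stable (lower-energy) conformer, and in that chair the isopropyl group is equatorial.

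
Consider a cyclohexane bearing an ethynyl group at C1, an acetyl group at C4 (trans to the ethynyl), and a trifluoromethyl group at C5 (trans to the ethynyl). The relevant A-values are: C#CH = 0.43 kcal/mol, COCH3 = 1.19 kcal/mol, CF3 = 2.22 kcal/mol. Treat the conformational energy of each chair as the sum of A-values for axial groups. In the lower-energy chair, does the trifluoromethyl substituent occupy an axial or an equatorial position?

equatorial

Chair I (ethynyl axial, acetyl axial, trifluoromethyl equatorial): E = 1.62 kcal/mol.
Chair II (ethynyl equatorial, acetyl equatorial, trifluoromethyl axial): E = 2.22 kcal/mol.
Chair I is the more stable (lower-energy) conformer, and in that chair the trifluoromethyl group is equatorial.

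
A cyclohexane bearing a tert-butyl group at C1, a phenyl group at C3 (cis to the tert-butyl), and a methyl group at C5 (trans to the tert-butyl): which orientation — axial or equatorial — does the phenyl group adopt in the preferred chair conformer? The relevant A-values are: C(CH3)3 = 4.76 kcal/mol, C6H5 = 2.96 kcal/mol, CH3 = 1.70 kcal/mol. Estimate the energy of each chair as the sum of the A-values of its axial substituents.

equatorial

Chair I (tert-butyl axial, phenyl axial, methyl equatorial): E = 7.72 kcal/mol.
Chair II (tert-butyl equatorial, phenyl equatorial, methyl axial): E = 1.70 kcal/mol.
Chair II is the more stable (lower-energy) conformer, and in that chair the phenyl group is equatorial.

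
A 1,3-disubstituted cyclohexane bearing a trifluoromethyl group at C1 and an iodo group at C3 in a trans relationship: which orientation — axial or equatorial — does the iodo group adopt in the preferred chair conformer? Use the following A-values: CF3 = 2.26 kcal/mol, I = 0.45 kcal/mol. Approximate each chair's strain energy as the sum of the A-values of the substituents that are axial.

axial

C1 and C3 have the same parity, so for the trans isomer the two substituents are one axial and one equatorial in each chair.
Chair I (trifluoromethyl axial, iodo equatorial): E = 2.26 kcal/mol.
Chair II (trifluoromethyl equatorial, iodo axial): E = 0.45 kcal/mol.
Chair II is the more stable (lower-energy) conformer, and in that chair the iodo group is axial.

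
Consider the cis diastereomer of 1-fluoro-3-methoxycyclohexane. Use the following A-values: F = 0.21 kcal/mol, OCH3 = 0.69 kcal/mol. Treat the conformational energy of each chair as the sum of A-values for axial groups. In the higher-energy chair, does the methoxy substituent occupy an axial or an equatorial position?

axial

C1 and C3 have the same parity, so for the cis isomer the two substituents are e,e in one chair and a,a in the other.
Chair I (fluoro axial, methoxy axial): E = 0.90 kcal/mol.
Chair II (fluoro equatorial, methoxy equatorial): E = 0.00 kcal/mol.
Chair I is the less stable (higher-energy) conformer, and in that chair the methoxy group is axial.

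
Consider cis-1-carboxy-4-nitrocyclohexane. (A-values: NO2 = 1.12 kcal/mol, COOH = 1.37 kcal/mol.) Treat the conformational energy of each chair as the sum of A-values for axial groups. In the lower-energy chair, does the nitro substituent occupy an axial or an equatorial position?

axial

C1 and C4 have opposite parity, so for the cis isomer the two substituents are one axial and one equatorial in each chair.
Chair I (nitro axial, carboxyl equatorial): E = 1.12 kcal/mol.
Chair II (nitro equatorial, carboxyl axial): E = 1.37 kcal/mol.
Chair I is the more stable (lower-energy) conformer, and in that chair the nitro group is axial.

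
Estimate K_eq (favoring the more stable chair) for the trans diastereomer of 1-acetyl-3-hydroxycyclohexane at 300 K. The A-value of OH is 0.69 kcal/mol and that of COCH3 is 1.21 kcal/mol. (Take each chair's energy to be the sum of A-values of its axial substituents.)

K ≈ 2.39

C1 and C3 have the same parity, so for the trans isomer the two substituents are one axial and one equatorial in each chair.
Chair I (hydroxyl axial, acetyl equatorial): E = 0.69 kcal/mol; chair II (hydroxyl equatorial, acetyl axial): E = 1.21 kcal/mol.
ΔG = 0.52 kcal/mol between the two chairs.
K = exp(ΔG/RT) with R = 1.987×10⁻³ kcal mol⁻¹ K⁻¹ and T = 300 K gives K ≈ 2.39.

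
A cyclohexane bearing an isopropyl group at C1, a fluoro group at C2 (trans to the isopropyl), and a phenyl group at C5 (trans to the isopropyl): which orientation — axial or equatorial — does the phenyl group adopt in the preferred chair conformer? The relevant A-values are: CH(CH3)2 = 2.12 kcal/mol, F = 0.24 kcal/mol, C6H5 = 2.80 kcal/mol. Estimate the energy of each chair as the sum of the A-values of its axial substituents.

equatorial

Chair I (isopropyl axial, fluoro axial, phenyl equatorial): E = 2.36 kcal/mol.
Chair II (isopropyl equatorial, fluoro equatorial, phenyl axial): E = 2.80 kcal/mol.
Chair I is the more stable (lower-energy) conformer, and in that chair the phenyl group is equatorial.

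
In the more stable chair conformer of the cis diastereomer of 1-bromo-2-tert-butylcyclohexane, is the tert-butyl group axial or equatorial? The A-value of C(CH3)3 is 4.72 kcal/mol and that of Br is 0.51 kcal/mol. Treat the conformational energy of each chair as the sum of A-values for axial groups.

C1 and C2 have opposite parity, so for the cis isomer the two substituents are one axial and one equatorial in each chair.
Chair I (tert-butyl axial, bromo equatorial): E = 4.72 kcal/mol.
Chair II (tert-butyl equatorial, bromo axial): E = 0.51 kcal/mol.
Chair II is the more stable (lower-energy) conformer, and in that chair the tert-butyl group is equatorial.

equatorial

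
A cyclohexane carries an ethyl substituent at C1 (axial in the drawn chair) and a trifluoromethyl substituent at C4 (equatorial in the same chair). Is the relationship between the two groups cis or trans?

C1 and C4 have opposite parity, so their axial bonds point in opposite directions.
With opposite-parity carbons, two substituents on the same face are one axial and one equatorial; opposite faces give both axial or both equatorial.
Here the groups are axial/equatorial → same face → cis.

cis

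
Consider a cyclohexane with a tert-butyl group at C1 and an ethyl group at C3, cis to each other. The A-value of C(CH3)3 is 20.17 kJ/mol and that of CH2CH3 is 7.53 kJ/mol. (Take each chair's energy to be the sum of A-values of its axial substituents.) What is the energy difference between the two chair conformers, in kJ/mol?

C1 and C3 have the same parity, so for the cis isomer the two substituents are e,e in one chair and a,a in the other.
Chair I (tert-butyl axial, ethyl axial): E = 27.70 kJ/mol.
Chair II (tert-butyl equatorial, ethyl equatorial): E = 0.00 kJ/mol.
ΔE = 27.70 − 0.00 = 27.70 kJ/mol; chair II is more stable.

27.70 kJ/mol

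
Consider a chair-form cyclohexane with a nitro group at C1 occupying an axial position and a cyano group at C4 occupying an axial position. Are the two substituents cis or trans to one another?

trans

C1 and C4 have opposite parity, so their axial bonds point in opposite directions.
With opposite-parity carbons, two substituents on the same face are one axial and one equatorial; opposite faces give both axial or both equatorial.
Here the groups are axial/axial → opposite face → trans.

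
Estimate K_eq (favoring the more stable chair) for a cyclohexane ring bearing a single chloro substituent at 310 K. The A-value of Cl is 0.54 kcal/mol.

K ≈ 2.40

One chair has the chloro group axial (E = 0.54 kcal/mol) and the other has it equatorial (E = 0).
ΔG = 0.54 kcal/mol between the two chairs.
K = exp(ΔG/RT) with R = 1.987×10⁻³ kcal mol⁻¹ K⁻¹ and T = 310 K gives K ≈ 2.4.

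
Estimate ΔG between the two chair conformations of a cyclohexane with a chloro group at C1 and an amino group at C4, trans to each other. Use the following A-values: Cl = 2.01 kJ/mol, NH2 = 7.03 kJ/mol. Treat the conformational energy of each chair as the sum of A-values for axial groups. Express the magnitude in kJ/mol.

9.04 kJ/mol

C1 and C4 have opposite parity, so for the trans isomer the two substituents are e,e in one chair and a,a in the other.
Chair I (chloro axial, amino axial): E = 9.04 kJ/mol.
Chair II (chloro equatorial, amino equatorial): E = 0.00 kJ/mol.
ΔE = 9.04 − 0.00 = 9.04 kJ/mol; chair II is more stable.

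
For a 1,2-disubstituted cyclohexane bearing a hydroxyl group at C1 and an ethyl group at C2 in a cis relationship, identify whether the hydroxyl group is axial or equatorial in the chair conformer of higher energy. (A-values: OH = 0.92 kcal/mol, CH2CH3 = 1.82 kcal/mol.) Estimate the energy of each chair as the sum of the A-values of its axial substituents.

equatorial

C1 and C2 have opposite parity, so for the cis isomer the two substituents are one axial and one equatorial in each chair.
Chair I (hydroxyl axial, ethyl equatorial): E = 0.92 kcal/mol.
Chair II (hydroxyl equatorial, ethyl axial): E = 1.82 kcal/mol.
Chair II is the less stable (higher-energy) conformer, and in that chair the hydroxyl group is equatorial.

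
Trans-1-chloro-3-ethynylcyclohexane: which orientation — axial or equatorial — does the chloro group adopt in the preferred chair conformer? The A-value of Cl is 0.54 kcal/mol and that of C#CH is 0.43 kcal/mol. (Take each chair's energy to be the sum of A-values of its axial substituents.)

C1 and C3 have the same parity, so for the trans isomer the two substituents are one axial and one equatorial in each chair.
Chair I (chloro axial, ethynyl equatorial): E = 0.54 kcal/mol.
Chair II (chloro equatorial, ethynyl axial): E = 0.43 kcal/mol.
Chair II is the more stable (lower-energy) conformer, and in that chair the chloro group is equatorial.

equatorial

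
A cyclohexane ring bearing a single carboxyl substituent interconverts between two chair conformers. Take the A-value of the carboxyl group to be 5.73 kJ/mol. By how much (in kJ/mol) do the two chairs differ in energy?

A monosubstituted cyclohexane has one chair with the carboxyl group axial (E = A = 5.73 kJ/mol) and one with it equatorial (E = 0).
ΔE = 5.73 − 0 = 5.73 kJ/mol.

5.73 kJ/mol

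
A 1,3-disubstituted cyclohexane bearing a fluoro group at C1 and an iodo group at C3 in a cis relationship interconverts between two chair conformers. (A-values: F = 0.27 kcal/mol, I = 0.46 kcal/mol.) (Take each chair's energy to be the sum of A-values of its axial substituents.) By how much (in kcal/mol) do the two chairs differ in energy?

0.73 kcal/mol

C1 and C3 have the same parity, so for the cis isomer the two substituents are e,e in one chair and a,a in the other.
Chair I (fluoro axial, iodo axial): E = 0.73 kcal/mol.
Chair II (fluoro equatorial, iodo equatorial): E = 0.00 kcal/mol.
ΔE = 0.73 − 0.00 = 0.73 kcal/mol; chair II is more stable.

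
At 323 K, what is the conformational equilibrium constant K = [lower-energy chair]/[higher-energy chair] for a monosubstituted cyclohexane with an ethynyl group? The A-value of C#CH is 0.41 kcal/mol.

One chair has the ethynyl group axial (E = 0.41 kcal/mol) and the other has it equatorial (E = 0).
ΔG = 0.41 kcal/mol between the two chairs.
K = exp(ΔG/RT) with R = 1.987×10⁻³ kcal mol⁻¹ K⁻¹ and T = 323 K gives K ≈ 1.89.

K ≈ 1.89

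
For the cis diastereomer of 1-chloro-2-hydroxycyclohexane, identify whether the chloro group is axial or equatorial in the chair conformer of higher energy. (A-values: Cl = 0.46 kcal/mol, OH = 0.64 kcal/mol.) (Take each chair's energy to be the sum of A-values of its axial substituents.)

equatorial

C1 and C2 have opposite parity, so for the cis isomer the two substituents are one axial and one equatorial in each chair.
Chair I (chloro axial, hydroxyl equatorial): E = 0.46 kcal/mol.
Chair II (chloro equatorial, hydroxyl axial): E = 0.64 kcal/mol.
Chair II is the less stable (higher-energy) conformer, and in that chair the chloro group is equatorial.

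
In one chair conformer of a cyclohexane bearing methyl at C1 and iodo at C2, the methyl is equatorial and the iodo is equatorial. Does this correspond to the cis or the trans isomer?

C1 and C2 have opposite parity, so their axial bonds point in opposite directions.
With opposite-parity carbons, two substituents on the same face are one axial and one equatorial; opposite faces give both axial or both equatorial.
Here the groups are equatorial/equatorial → opposite face → trans.

trans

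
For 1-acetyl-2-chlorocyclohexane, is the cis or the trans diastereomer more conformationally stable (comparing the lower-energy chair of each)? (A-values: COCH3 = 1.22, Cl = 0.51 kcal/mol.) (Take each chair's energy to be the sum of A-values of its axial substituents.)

At 1,2 positions (parity opposite): cis → (a,e or e,a); trans → (e,e or a,a).
Best chair for cis: E = 0.51 kcal/mol; best chair for trans: E = 0.00 kcal/mol.
The trans isomer is lower by 0.51 kcal/mol.

trans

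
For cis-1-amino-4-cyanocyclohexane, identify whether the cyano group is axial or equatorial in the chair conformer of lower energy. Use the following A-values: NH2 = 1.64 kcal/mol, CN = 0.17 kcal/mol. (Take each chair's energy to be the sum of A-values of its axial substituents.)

C1 and C4 have opposite parity, so for the cis isomer the two substituents are one axial and one equatorial in each chair.
Chair I (amino axial, cyano equatorial): E = 1.64 kcal/mol.
Chair II (amino equatorial, cyano axial): E = 0.17 kcal/mol.
Chair II is the more stable (lower-energy) conformer, and in that chair the cyano group is axial.

axial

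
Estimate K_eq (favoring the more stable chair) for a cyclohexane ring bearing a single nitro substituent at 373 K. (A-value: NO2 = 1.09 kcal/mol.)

One chair has the nitro group axial (E = 1.09 kcal/mol) and the other has it equatorial (E = 0).
ΔG = 1.09 kcal/mol between the two chairs.
K = exp(ΔG/RT) with R = 1.987×10⁻³ kcal mol⁻¹ K⁻¹ and T = 373 K gives K ≈ 4.35.

K ≈ 4.35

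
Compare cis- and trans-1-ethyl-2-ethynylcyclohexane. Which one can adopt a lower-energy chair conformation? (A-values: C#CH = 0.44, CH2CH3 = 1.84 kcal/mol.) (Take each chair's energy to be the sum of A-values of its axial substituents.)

At 1,2 positions (parity opposite): cis → (a,e or e,a); trans → (e,e or a,a).
Best chair for cis: E = 0.44 kcal/mol; best chair for trans: E = 0.00 kcal/mol.
The trans isomer is lower by 0.44 kcal/mol.

trans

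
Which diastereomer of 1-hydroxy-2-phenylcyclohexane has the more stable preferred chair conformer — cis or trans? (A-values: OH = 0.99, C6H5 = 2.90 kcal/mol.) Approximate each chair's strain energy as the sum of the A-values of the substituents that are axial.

trans

At 1,2 positions (parity opposite): cis → (a,e or e,a); trans → (e,e or a,a).
Best chair for cis: E = 0.99 kcal/mol; best chair for trans: E = 0.00 kcal/mol.
The trans isomer is lower by 0.99 kcal/mol.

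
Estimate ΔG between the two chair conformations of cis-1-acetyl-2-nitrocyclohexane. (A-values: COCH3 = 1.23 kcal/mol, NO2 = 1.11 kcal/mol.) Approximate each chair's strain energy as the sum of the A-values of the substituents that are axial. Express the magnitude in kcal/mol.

C1 and C2 have opposite parity, so for the cis isomer the two substituents are one axial and one equatorial in each chair.
Chair I (acetyl axial, nitro equatorial): E = 1.23 kcal/mol.
Chair II (acetyl equatorial, nitro axial): E = 1.11 kcal/mol.
ΔE = 1.23 − 1.11 = 0.12 kcal/mol; chair II is more stable.

0.12 kcal/mol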